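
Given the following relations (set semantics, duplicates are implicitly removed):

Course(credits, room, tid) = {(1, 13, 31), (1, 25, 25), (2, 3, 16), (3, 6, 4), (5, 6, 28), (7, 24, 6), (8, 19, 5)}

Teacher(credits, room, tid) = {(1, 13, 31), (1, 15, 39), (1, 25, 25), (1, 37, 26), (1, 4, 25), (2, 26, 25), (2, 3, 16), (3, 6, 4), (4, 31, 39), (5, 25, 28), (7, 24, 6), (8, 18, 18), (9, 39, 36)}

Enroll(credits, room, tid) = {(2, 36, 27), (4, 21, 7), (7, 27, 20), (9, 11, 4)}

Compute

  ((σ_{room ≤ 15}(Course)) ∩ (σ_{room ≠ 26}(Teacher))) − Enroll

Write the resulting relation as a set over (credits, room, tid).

Selection room ≤ 15: {(1, 13, 31), (2, 3, 16), (3, 6, 4), (5, 6, 28)}
Selection room ≠ 26: {(1, 13, 31), (1, 15, 39), (1, 25, 25), (1, 37, 26), (1, 4, 25), (2, 3, 16), (3, 6, 4), (4, 31, 39), (5, 25, 28), (7, 24, 6), (8, 18, 18), (9, 39, 36)}
Set intersection of the two operands is {(1, 13, 31), (2, 3, 16), (3, 6, 4)}.
Set difference of the two operands is {(1, 13, 31), (2, 3, 16), (3, 6, 4)}.

{(1, 13, 31), (2, 3, 16), (3, 6, 4)}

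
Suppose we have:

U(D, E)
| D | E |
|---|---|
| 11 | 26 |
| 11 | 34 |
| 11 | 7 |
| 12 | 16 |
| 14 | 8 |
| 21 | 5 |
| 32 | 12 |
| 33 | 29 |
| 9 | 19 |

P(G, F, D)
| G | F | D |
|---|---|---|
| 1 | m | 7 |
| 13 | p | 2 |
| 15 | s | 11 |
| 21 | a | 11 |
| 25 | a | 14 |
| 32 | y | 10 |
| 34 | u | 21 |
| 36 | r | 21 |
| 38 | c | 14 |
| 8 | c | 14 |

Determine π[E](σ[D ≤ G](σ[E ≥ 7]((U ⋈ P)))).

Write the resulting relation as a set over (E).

{26, 34, 7, 8}

U ⋈ P (natural join on D): {(11, 26, 15, s), (11, 26, 21, a), (11, 34, 15, s), (11, 34, 21, a), (11, 7, 15, s), (11, 7, 21, a), (14, 8, 25, a), (14, 8, 38, c), (14, 8, 8, c), (21, 5, 34, u), (21, 5, 36, r)}
Apply σ_{E ≥ 7}; surviving tuples: {(11, 26, 15, s), (11, 26, 21, a), (11, 34, 15, s), (11, 34, 21, a), (11, 7, 15, s), (11, 7, 21, a), (14, 8, 25, a), (14, 8, 38, c), (14, 8, 8, c)}
Apply σ_{D ≤ G}; surviving tuples: {(11, 26, 15, s), (11, 26, 21, a), (11, 34, 15, s), (11, 34, 21, a), (11, 7, 15, s), (11, 7, 21, a), (14, 8, 25, a), (14, 8, 38, c)}
Keep only column(s) E (4 duplicate(s) eliminated): {26, 34, 7, 8}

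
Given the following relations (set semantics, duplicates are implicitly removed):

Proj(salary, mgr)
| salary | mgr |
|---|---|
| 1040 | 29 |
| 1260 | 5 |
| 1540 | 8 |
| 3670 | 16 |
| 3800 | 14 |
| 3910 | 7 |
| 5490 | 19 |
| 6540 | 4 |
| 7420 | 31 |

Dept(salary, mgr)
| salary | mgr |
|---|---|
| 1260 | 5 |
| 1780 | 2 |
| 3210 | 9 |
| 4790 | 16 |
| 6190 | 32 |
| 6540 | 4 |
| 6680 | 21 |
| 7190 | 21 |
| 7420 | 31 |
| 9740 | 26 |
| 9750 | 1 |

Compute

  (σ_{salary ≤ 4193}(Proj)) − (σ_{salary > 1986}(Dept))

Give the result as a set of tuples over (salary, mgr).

{(1040, 29), (1260, 5), (1540, 8), (3670, 16), (3800, 14), (3910, 7)}

Selection salary ≤ 4193: {(1040, 29), (1260, 5), (1540, 8), (3670, 16), (3800, 14), (3910, 7)}
Selection salary > 1986: {(3210, 9), (4790, 16), (6190, 32), (6540, 4), (6680, 21), (7190, 21), (7420, 31), (9740, 26), (9750, 1)}
Difference: {(1040, 29), (1260, 5), (1540, 8), (3670, 16), (3800, 14), (3910, 7)} with {(3210, 9), (4790, 16), (6190, 32), (6540, 4), (6680, 21), (7190, 21), (7420, 31), (9740, 26), (9750, 1)} → {(1040, 29), (1260, 5), (1540, 8), (3670, 16), (3800, 14), (3910, 7)}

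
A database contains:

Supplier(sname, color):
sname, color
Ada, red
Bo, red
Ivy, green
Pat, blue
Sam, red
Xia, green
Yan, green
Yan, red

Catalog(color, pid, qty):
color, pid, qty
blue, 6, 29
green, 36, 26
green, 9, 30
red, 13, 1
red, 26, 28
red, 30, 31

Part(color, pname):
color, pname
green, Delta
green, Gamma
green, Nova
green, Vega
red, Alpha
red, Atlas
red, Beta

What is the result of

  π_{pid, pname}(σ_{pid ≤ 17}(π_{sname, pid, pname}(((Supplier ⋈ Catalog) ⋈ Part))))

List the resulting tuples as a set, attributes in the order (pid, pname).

Joining Supplier and Catalog on color yields {(Ada, red, 13, 1), (Ada, red, 26, 28), (Ada, red, 30, 31), (Bo, red, 13, 1), (Bo, red, 26, 28), (Bo, red, 30, 31), (Ivy, green, 36, 26), (Ivy, green, 9, 30), (Pat, blue, 6, 29), (Sam, red, 13, 1), (Sam, red, 26, 28), (Sam, red, 30, 31), (Xia, green, 36, 26), (Xia, green, 9, 30), (Yan, green, 36, 26), (Yan, green, 9, 30), (Yan, red, 13, 1), (Yan, red, 26, 28), (Yan, red, 30, 31)}.
Joining (Supplier ⋈ Catalog) and Part on color yields {(Ada, red, 13, 1, Alpha), (Ada, red, 13, 1, Atlas), (Ada, red, 13, 1, Beta), (Ada, red, 26, 28, Alpha), (Ada, red, 26, 28, Atlas), (Ada, red, 26, 28, Beta), (Ada, red, 30, 31, Alpha), (Ada, red, 30, 31, Atlas), (Ada, red, 30, 31, Beta), (Bo, red, 13, 1, Alpha), (Bo, red, 13, 1, Atlas), (Bo, red, 13, 1, Beta), (Bo, red, 26, 28, Alpha), (Bo, red, 26, 28, Atlas), (Bo, red, 26, 28, Beta), (Bo, red, 30, 31, Alpha), (Bo, red, 30, 31, Atlas), (Bo, red, 30, 31, Beta), (Ivy, green, 36, 26, Delta), (Ivy, green, 36, 26, Gamma), (Ivy, green, 36, 26, Nova), (Ivy, green, 36, 26, Vega), (Ivy, green, 9, 30, Delta), (Ivy, green, 9, 30, Gamma), (Ivy, green, 9, 30, Nova), (Ivy, green, 9, 30, Vega), (Sam, red, 13, 1, Alpha), (Sam, red, 13, 1, Atlas), (Sam, red, 13, 1, Beta), (Sam, red, 26, 28, Alpha), (Sam, red, 26, 28, Atlas), (Sam, red, 26, 28, Beta), (Sam, red, 30, 31, Alpha), (Sam, red, 30, 31, Atlas), (Sam, red, 30, 31, Beta), (Xia, green, 36, 26, Delta), (Xia, green, 36, 26, Gamma), (Xia, green, 36, 26, Nova), (Xia, green, 36, 26, Vega), (Xia, green, 9, 30, Delta), (Xia, green, 9, 30, Gamma), (Xia, green, 9, 30, Nova), (Xia, green, 9, 30, Vega), (Yan, green, 36, 26, Delta), (Yan, green, 36, 26, Gamma), (Yan, green, 36, 26, Nova), (Yan, green, 36, 26, Vega), (Yan, green, 9, 30, Delta), (Yan, green, 9, 30, Gamma), (Yan, green, 9, 30, Nova), (Yan, green, 9, 30, Vega), (Yan, red, 13, 1, Alpha), (Yan, red, 13, 1, Atlas), (Yan, red, 13, 1, Beta), (Yan, red, 26, 28, Alpha), (Yan, red, 26, 28, Atlas), (Yan, red, 26, 28, Beta), (Yan, red, 30, 31, Alpha), (Yan, red, 30, 31, Atlas), (Yan, red, 30, 31, Beta)}.
π_{sname, pid, pname} gives {(Ada, 13, Alpha), (Ada, 13, Atlas), (Ada, 13, Beta), (Ada, 26, Alpha), (Ada, 26, Atlas), (Ada, 26, Beta), (Ada, 30, Alpha), (Ada, 30, Atlas), (Ada, 30, Beta), (Bo, 13, Alpha), (Bo, 13, Atlas), (Bo, 13, Beta), (Bo, 26, Alpha), (Bo, 26, Atlas), (Bo, 26, Beta), (Bo, 30, Alpha), (Bo, 30, Atlas), (Bo, 30, Beta), (Ivy, 36, Delta), (Ivy, 36, Gamma), (Ivy, 36, Nova), (Ivy, 36, Vega), (Ivy, 9, Delta), (Ivy, 9, Gamma), (Ivy, 9, Nova), (Ivy, 9, Vega), (Sam, 13, Alpha), (Sam, 13, Atlas), (Sam, 13, Beta), (Sam, 26, Alpha), (Sam, 26, Atlas), (Sam, 26, Beta), (Sam, 30, Alpha), (Sam, 30, Atlas), (Sam, 30, Beta), (Xia, 36, Delta), (Xia, 36, Gamma), (Xia, 36, Nova), (Xia, 36, Vega), (Xia, 9, Delta), (Xia, 9, Gamma), (Xia, 9, Nova), (Xia, 9, Vega), (Yan, 13, Alpha), (Yan, 13, Atlas), (Yan, 13, Beta), (Yan, 26, Alpha), (Yan, 26, Atlas), (Yan, 26, Beta), (Yan, 30, Alpha), (Yan, 30, Atlas), (Yan, 30, Beta), (Yan, 36, Delta), (Yan, 36, Gamma), (Yan, 36, Nova), (Yan, 36, Vega), (Yan, 9, Delta), (Yan, 9, Gamma), (Yan, 9, Nova), (Yan, 9, Vega)}.
Filtering on pid ≤ 17 leaves {(Ada, 13, Alpha), (Ada, 13, Atlas), (Ada, 13, Beta), (Bo, 13, Alpha), (Bo, 13, Atlas), (Bo, 13, Beta), (Ivy, 9, Delta), (Ivy, 9, Gamma), (Ivy, 9, Nova), (Ivy, 9, Vega), (Sam, 13, Alpha), (Sam, 13, Atlas), (Sam, 13, Beta), (Xia, 9, Delta), (Xia, 9, Gamma), (Xia, 9, Nova), (Xia, 9, Vega), (Yan, 13, Alpha), (Yan, 13, Atlas), (Yan, 13, Beta), (Yan, 9, Delta), (Yan, 9, Gamma), (Yan, 9, Nova), (Yan, 9, Vega)}.
π_{pid, pname} gives {(13, Alpha), (13, Atlas), (13, Beta), (9, Delta), (9, Gamma), (9, Nova), (9, Vega)} (17 duplicate(s) eliminated).

{(13, Alpha), (13, Atlas), (13, Beta), (9, Delta), (9, Gamma), (9, Nova), (9, Vega)}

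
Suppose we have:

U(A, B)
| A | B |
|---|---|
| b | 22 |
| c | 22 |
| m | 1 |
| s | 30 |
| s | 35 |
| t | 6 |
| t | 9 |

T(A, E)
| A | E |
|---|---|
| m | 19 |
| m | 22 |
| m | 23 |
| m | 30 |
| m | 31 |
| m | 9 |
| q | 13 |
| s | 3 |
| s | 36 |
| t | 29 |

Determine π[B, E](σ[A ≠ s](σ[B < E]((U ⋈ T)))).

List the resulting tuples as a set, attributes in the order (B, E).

Natural join on A: {(m, 1, 19), (m, 1, 22), (m, 1, 23), (m, 1, 30), (m, 1, 31), (m, 1, 9), (s, 30, 3), (s, 30, 36), (s, 35, 3), (s, 35, 36), (t, 6, 29), (t, 9, 29)}
σ[B < E]: keep tuples satisfying B < E → {(m, 1, 19), (m, 1, 22), (m, 1, 23), (m, 1, 30), (m, 1, 31), (m, 1, 9), (s, 30, 36), (s, 35, 36), (t, 6, 29), (t, 9, 29)}
σ[A ≠ s]: keep tuples satisfying A ≠ s → {(m, 1, 19), (m, 1, 22), (m, 1, 23), (m, 1, 30), (m, 1, 31), (m, 1, 9), (t, 6, 29), (t, 9, 29)}
Projecting to B, E: {(1, 19), (1, 22), (1, 23), (1, 30), (1, 31), (1, 9), (6, 29), (9, 29)}

{(1, 19), (1, 22), (1, 23), (1, 30), (1, 31), (1, 9), (6, 29), (9, 29)}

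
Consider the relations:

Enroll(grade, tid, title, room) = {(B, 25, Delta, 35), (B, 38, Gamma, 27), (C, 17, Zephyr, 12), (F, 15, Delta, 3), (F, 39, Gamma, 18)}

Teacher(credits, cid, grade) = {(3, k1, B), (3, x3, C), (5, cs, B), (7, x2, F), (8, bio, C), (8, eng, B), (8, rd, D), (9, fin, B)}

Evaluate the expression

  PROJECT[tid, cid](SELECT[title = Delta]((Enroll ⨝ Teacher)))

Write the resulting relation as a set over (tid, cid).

{(15, x2), (25, cs), (25, eng), (25, fin), (25, k1)}

Natural join on grade: {(B, 25, Delta, 35, 3, k1), (B, 25, Delta, 35, 5, cs), (B, 25, Delta, 35, 8, eng), (B, 25, Delta, 35, 9, fin), (B, 38, Gamma, 27, 3, k1), (B, 38, Gamma, 27, 5, cs), (B, 38, Gamma, 27, 8, eng), (B, 38, Gamma, 27, 9, fin), (C, 17, Zephyr, 12, 3, x3), (C, 17, Zephyr, 12, 8, bio), (F, 15, Delta, 3, 7, x2), (F, 39, Gamma, 18, 7, x2)}
Apply σ_{title = Delta}; surviving tuples: {(B, 25, Delta, 35, 3, k1), (B, 25, Delta, 35, 5, cs), (B, 25, Delta, 35, 8, eng), (B, 25, Delta, 35, 9, fin), (F, 15, Delta, 3, 7, x2)}
Projecting to tid, cid: {(15, x2), (25, cs), (25, eng), (25, fin), (25, k1)}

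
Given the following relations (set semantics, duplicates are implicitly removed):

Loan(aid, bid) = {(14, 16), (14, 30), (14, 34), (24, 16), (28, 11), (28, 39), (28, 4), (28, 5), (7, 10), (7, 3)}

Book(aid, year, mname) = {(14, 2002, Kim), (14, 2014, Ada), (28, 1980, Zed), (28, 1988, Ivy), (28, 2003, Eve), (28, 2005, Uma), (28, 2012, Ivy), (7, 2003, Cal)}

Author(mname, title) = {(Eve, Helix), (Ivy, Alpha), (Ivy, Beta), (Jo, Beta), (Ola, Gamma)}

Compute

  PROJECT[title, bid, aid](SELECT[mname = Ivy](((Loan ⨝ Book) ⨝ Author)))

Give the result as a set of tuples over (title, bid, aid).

{(Alpha, 11, 28), (Alpha, 39, 28), (Alpha, 4, 28), (Alpha, 5, 28), (Beta, 11, 28), (Beta, 39, 28), (Beta, 4, 28), (Beta, 5, 28)}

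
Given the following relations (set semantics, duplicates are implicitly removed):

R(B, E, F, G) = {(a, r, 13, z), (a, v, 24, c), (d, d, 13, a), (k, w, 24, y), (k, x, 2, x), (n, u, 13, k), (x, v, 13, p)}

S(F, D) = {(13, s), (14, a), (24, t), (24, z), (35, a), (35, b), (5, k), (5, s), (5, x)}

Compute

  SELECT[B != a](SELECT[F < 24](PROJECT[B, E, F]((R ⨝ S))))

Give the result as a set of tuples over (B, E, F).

{(d, d, 13), (n, u, 13), (x, v, 13)}

Joining R and S on F yields {(a, r, 13, z, s), (a, v, 24, c, t), (a, v, 24, c, z), (d, d, 13, a, s), (k, w, 24, y, t), (k, w, 24, y, z), (n, u, 13, k, s), (x, v, 13, p, s)}.
π_{B, E, F} gives {(a, r, 13), (a, v, 24), (d, d, 13), (k, w, 24), (n, u, 13), (x, v, 13)} (2 duplicate(s) eliminated).
Filtering on F < 24 leaves {(a, r, 13), (d, d, 13), (n, u, 13), (x, v, 13)}.
Filtering on B != a leaves {(d, d, 13), (n, u, 13), (x, v, 13)}.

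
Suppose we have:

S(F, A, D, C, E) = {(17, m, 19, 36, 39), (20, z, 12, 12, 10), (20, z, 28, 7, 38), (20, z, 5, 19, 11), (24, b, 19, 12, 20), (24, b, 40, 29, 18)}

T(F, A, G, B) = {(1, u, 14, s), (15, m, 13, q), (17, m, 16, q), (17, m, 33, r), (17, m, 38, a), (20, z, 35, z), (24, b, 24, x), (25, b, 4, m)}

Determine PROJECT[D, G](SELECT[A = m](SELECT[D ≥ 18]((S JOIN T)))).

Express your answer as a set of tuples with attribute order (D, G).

Natural join on F, A: {(17, m, 19, 36, 39, 16, q), (17, m, 19, 36, 39, 33, r), (17, m, 19, 36, 39, 38, a), (20, z, 12, 12, 10, 35, z), (20, z, 28, 7, 38, 35, z), (20, z, 5, 19, 11, 35, z), (24, b, 19, 12, 20, 24, x), (24, b, 40, 29, 18, 24, x)}
Selection D ≥ 18: {(17, m, 19, 36, 39, 16, q), (17, m, 19, 36, 39, 33, r), (17, m, 19, 36, 39, 38, a), (20, z, 28, 7, 38, 35, z), (24, b, 19, 12, 20, 24, x), (24, b, 40, 29, 18, 24, x)}
Selection A = m: {(17, m, 19, 36, 39, 16, q), (17, m, 19, 36, 39, 33, r), (17, m, 19, 36, 39, 38, a)}
Projecting to D, G: {(19, 16), (19, 33), (19, 38)}

{(19, 16), (19, 33), (19, 38)}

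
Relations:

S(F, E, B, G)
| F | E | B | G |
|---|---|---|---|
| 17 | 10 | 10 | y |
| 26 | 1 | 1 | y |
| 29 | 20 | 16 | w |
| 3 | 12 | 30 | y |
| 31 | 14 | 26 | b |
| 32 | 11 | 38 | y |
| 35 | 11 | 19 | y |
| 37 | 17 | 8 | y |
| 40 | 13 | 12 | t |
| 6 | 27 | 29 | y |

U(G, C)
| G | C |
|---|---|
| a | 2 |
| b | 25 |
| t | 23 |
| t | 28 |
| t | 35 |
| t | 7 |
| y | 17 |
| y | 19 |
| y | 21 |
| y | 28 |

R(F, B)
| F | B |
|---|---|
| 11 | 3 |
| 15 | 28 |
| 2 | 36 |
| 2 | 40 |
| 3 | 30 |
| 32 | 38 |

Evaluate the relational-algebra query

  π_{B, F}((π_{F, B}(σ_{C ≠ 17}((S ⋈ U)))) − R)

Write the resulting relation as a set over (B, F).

{(1, 26), (10, 17), (12, 40), (19, 35), (26, 31), (29, 6), (8, 37)}

Natural join on G: {(17, 10, 10, y, 17), (17, 10, 10, y, 19), (17, 10, 10, y, 21), (17, 10, 10, y, 28), (26, 1, 1, y, 17), (26, 1, 1, y, 19), (26, 1, 1, y, 21), (26, 1, 1, y, 28), (3, 12, 30, y, 17), (3, 12, 30, y, 19), (3, 12, 30, y, 21), (3, 12, 30, y, 28), (31, 14, 26, b, 25), (32, 11, 38, y, 17), (32, 11, 38, y, 19), (32, 11, 38, y, 21), (32, 11, 38, y, 28), (35, 11, 19, y, 17), (35, 11, 19, y, 19), (35, 11, 19, y, 21), (35, 11, 19, y, 28), (37, 17, 8, y, 17), (37, 17, 8, y, 19), (37, 17, 8, y, 21), (37, 17, 8, y, 28), (40, 13, 12, t, 23), (40, 13, 12, t, 28), (40, 13, 12, t, 35), (40, 13, 12, t, 7), (6, 27, 29, y, 17), (6, 27, 29, y, 19), (6, 27, 29, y, 21), (6, 27, 29, y, 28)}
Filtering on C ≠ 17 leaves {(17, 10, 10, y, 19), (17, 10, 10, y, 21), (17, 10, 10, y, 28), (26, 1, 1, y, 19), (26, 1, 1, y, 21), (26, 1, 1, y, 28), (3, 12, 30, y, 19), (3, 12, 30, y, 21), (3, 12, 30, y, 28), (31, 14, 26, b, 25), (32, 11, 38, y, 19), (32, 11, 38, y, 21), (32, 11, 38, y, 28), (35, 11, 19, y, 19), (35, 11, 19, y, 21), (35, 11, 19, y, 28), (37, 17, 8, y, 19), (37, 17, 8, y, 21), (37, 17, 8, y, 28), (40, 13, 12, t, 23), (40, 13, 12, t, 28), (40, 13, 12, t, 35), (40, 13, 12, t, 7), (6, 27, 29, y, 19), (6, 27, 29, y, 21), (6, 27, 29, y, 28)}.
π[F, B]: project onto (F, B) (17 duplicate(s) eliminated) → {(17, 10), (26, 1), (3, 30), (31, 26), (32, 38), (35, 19), (37, 8), (40, 12), (6, 29)}
Taking the difference: {(17, 10), (26, 1), (31, 26), (35, 19), (37, 8), (40, 12), (6, 29)}
π[B, F]: project onto (B, F) → {(1, 26), (10, 17), (12, 40), (19, 35), (26, 31), (29, 6), (8, 37)}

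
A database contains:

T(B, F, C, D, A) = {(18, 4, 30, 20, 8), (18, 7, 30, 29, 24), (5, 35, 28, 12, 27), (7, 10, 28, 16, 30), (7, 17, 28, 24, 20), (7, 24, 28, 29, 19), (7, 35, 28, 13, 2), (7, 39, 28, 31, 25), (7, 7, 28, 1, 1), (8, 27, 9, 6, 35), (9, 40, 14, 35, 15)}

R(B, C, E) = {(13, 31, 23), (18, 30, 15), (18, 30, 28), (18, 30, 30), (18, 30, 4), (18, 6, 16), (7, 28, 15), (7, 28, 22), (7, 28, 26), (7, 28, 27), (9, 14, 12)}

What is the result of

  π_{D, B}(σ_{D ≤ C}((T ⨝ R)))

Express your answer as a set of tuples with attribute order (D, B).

{(1, 7), (13, 7), (16, 7), (20, 18), (24, 7), (29, 18)}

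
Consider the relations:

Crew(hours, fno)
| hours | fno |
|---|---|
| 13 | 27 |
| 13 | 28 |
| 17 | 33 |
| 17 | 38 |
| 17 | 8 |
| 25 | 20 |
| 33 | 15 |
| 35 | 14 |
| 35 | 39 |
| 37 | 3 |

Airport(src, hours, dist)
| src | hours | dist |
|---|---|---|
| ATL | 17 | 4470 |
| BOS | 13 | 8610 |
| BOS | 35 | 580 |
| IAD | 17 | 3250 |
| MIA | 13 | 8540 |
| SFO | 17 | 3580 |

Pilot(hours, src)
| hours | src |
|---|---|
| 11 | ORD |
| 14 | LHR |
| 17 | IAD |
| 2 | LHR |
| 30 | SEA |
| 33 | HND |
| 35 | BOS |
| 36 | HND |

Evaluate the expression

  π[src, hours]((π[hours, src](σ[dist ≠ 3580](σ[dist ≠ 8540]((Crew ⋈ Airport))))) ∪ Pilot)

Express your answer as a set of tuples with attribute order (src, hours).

Crew ⋈ Airport (natural join on hours): {(13, 27, BOS, 8610), (13, 27, MIA, 8540), (13, 28, BOS, 8610), (13, 28, MIA, 8540), (17, 33, ATL, 4470), (17, 33, IAD, 3250), (17, 33, SFO, 3580), (17, 38, ATL, 4470), (17, 38, IAD, 3250), (17, 38, SFO, 3580), (17, 8, ATL, 4470), (17, 8, IAD, 3250), (17, 8, SFO, 3580), (35, 14, BOS, 580), (35, 39, BOS, 580)}
σ[dist ≠ 8540]: keep tuples satisfying dist ≠ 8540 → {(13, 27, BOS, 8610), (13, 28, BOS, 8610), (17, 33, ATL, 4470), (17, 33, IAD, 3250), (17, 33, SFO, 3580), (17, 38, ATL, 4470), (17, 38, IAD, 3250), (17, 38, SFO, 3580), (17, 8, ATL, 4470), (17, 8, IAD, 3250), (17, 8, SFO, 3580), (35, 14, BOS, 580), (35, 39, BOS, 580)}
σ[dist ≠ 3580]: keep tuples satisfying dist ≠ 3580 → {(13, 27, BOS, 8610), (13, 28, BOS, 8610), (17, 33, ATL, 4470), (17, 33, IAD, 3250), (17, 38, ATL, 4470), (17, 38, IAD, 3250), (17, 8, ATL, 4470), (17, 8, IAD, 3250), (35, 14, BOS, 580), (35, 39, BOS, 580)}
π_{hours, src} gives {(13, BOS), (17, ATL), (17, IAD), (35, BOS)} (6 duplicate(s) eliminated).
Set union of the two operands is {(11, ORD), (13, BOS), (14, LHR), (17, ATL), (17, IAD), (2, LHR), (30, SEA), (33, HND), (35, BOS), (36, HND)}.
π_{src, hours} gives {(ATL, 17), (BOS, 13), (BOS, 35), (HND, 33), (HND, 36), (IAD, 17), (LHR, 14), (LHR, 2), (ORD, 11), (SEA, 30)}.

{(ATL, 17), (BOS, 13), (BOS, 35), (HND, 33), (HND, 36), (IAD, 17), (LHR, 14), (LHR, 2), (ORD, 11), (SEA, 30)}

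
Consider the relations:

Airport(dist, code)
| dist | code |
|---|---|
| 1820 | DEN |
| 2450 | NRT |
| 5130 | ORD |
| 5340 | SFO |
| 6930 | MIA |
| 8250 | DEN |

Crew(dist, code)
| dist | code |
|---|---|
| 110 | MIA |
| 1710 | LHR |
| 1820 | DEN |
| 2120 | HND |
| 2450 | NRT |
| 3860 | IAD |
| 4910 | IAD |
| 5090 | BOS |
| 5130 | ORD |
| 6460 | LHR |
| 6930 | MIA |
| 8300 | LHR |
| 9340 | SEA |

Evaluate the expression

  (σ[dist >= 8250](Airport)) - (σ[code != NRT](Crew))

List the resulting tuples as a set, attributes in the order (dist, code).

Selection dist >= 8250: {(8250, DEN)}
Selection code != NRT: {(110, MIA), (1710, LHR), (1820, DEN), (2120, HND), (3860, IAD), (4910, IAD), (5090, BOS), (5130, ORD), (6460, LHR), (6930, MIA), (8300, LHR), (9340, SEA)}
Taking the difference: {(8250, DEN)}

{(8250, DEN)}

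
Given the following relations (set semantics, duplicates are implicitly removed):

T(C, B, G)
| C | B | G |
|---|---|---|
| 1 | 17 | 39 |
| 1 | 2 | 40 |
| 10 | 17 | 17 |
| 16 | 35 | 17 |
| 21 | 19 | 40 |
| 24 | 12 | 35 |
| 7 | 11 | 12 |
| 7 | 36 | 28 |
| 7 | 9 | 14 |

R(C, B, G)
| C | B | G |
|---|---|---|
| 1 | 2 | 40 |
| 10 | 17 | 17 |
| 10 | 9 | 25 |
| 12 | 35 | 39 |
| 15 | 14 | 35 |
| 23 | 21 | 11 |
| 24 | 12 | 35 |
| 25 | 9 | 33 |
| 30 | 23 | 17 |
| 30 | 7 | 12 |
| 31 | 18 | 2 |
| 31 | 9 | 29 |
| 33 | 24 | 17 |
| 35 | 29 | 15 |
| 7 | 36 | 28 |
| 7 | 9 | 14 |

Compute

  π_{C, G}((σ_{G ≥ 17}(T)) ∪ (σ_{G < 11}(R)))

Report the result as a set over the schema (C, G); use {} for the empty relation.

{(1, 39), (1, 40), (10, 17), (16, 17), (21, 40), (24, 35), (31, 2), (7, 28)}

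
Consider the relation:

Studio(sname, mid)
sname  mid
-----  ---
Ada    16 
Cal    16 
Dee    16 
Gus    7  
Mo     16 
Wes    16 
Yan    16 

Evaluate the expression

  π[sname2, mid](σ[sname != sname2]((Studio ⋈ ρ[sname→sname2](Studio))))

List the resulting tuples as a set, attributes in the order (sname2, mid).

ρ[sname→sname2]: schema becomes (sname2, mid); tuples unchanged.
Joining Studio and ρ[sname→sname2](Studio) on mid yields {(Ada, 16, Ada), (Ada, 16, Cal), (Ada, 16, Dee), (Ada, 16, Mo), (Ada, 16, Wes), (Ada, 16, Yan), (Cal, 16, Ada), (Cal, 16, Cal), (Cal, 16, Dee), (Cal, 16, Mo), (Cal, 16, Wes), (Cal, 16, Yan), (Dee, 16, Ada), (Dee, 16, Cal), (Dee, 16, Dee), (Dee, 16, Mo), (Dee, 16, Wes), (Dee, 16, Yan), (Gus, 7, Gus), (Mo, 16, Ada), (Mo, 16, Cal), (Mo, 16, Dee), (Mo, 16, Mo), (Mo, 16, Wes), (Mo, 16, Yan), (Wes, 16, Ada), (Wes, 16, Cal), (Wes, 16, Dee), (Wes, 16, Mo), (Wes, 16, Wes), (Wes, 16, Yan), (Yan, 16, Ada), (Yan, 16, Cal), (Yan, 16, Dee), (Yan, 16, Mo), (Yan, 16, Wes), (Yan, 16, Yan)}.
Apply σ_{sname != sname2}; surviving tuples: {(Ada, 16, Cal), (Ada, 16, Dee), (Ada, 16, Mo), (Ada, 16, Wes), (Ada, 16, Yan), (Cal, 16, Ada), (Cal, 16, Dee), (Cal, 16, Mo), (Cal, 16, Wes), (Cal, 16, Yan), (Dee, 16, Ada), (Dee, 16, Cal), (Dee, 16, Mo), (Dee, 16, Wes), (Dee, 16, Yan), (Mo, 16, Ada), (Mo, 16, Cal), (Mo, 16, Dee), (Mo, 16, Wes), (Mo, 16, Yan), (Wes, 16, Ada), (Wes, 16, Cal), (Wes, 16, Dee), (Wes, 16, Mo), (Wes, 16, Yan), (Yan, 16, Ada), (Yan, 16, Cal), (Yan, 16, Dee), (Yan, 16, Mo), (Yan, 16, Wes)}
π_{sname2, mid} gives {(Ada, 16), (Cal, 16), (Dee, 16), (Mo, 16), (Wes, 16), (Yan, 16)} (24 duplicate(s) eliminated).

{(Ada, 16), (Cal, 16), (Dee, 16), (Mo, 16), (Wes, 16), (Yan, 16)}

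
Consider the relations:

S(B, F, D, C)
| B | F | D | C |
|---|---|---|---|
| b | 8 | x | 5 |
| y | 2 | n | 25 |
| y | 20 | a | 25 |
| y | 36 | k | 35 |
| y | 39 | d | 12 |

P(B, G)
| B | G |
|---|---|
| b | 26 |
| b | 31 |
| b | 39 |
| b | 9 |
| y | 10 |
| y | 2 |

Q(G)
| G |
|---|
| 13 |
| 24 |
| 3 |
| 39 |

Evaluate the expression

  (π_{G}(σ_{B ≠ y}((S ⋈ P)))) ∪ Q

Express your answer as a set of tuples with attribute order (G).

S ⋈ P (natural join on B): {(b, 8, x, 5, 26), (b, 8, x, 5, 31), (b, 8, x, 5, 39), (b, 8, x, 5, 9), (y, 2, n, 25, 10), (y, 2, n, 25, 2), (y, 20, a, 25, 10), (y, 20, a, 25, 2), (y, 36, k, 35, 10), (y, 36, k, 35, 2), (y, 39, d, 12, 10), (y, 39, d, 12, 2)}
Apply σ_{B ≠ y}; surviving tuples: {(b, 8, x, 5, 26), (b, 8, x, 5, 31), (b, 8, x, 5, 39), (b, 8, x, 5, 9)}
Projecting to G: {26, 31, 39, 9}
Union: {26, 31, 39, 9} with {13, 24, 3, 39} → {13, 24, 26, 3, 31, 39, 9}

{13, 24, 26, 3, 31, 39, 9}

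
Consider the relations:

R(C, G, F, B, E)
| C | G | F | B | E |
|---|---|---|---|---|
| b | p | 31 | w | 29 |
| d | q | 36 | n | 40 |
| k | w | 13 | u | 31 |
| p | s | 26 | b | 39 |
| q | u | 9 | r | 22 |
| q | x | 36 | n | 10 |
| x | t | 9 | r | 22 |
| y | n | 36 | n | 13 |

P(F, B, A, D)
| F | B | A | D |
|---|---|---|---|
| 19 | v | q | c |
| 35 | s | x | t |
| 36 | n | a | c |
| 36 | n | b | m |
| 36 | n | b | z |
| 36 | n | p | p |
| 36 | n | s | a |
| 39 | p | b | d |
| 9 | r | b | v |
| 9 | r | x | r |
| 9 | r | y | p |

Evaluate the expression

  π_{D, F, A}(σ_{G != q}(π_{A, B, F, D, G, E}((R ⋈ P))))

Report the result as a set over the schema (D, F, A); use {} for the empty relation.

{(a, 36, s), (c, 36, a), (m, 36, b), (p, 36, p), (p, 9, y), (r, 9, x), (v, 9, b), (z, 36, b)}

Natural join on F, B: {(d, q, 36, n, 40, a, c), (d, q, 36, n, 40, b, m), (d, q, 36, n, 40, b, z), (d, q, 36, n, 40, p, p), (d, q, 36, n, 40, s, a), (q, u, 9, r, 22, b, v), (q, u, 9, r, 22, x, r), (q, u, 9, r, 22, y, p), (q, x, 36, n, 10, a, c), (q, x, 36, n, 10, b, m), (q, x, 36, n, 10, b, z), (q, x, 36, n, 10, p, p), (q, x, 36, n, 10, s, a), (x, t, 9, r, 22, b, v), (x, t, 9, r, 22, x, r), (x, t, 9, r, 22, y, p), (y, n, 36, n, 13, a, c), (y, n, 36, n, 13, b, m), (y, n, 36, n, 13, b, z), (y, n, 36, n, 13, p, p), (y, n, 36, n, 13, s, a)}
π[A, B, F, D, G, E]: project onto (A, B, F, D, G, E) → {(a, n, 36, c, n, 13), (a, n, 36, c, q, 40), (a, n, 36, c, x, 10), (b, n, 36, m, n, 13), (b, n, 36, m, q, 40), (b, n, 36, m, x, 10), (b, n, 36, z, n, 13), (b, n, 36, z, q, 40), (b, n, 36, z, x, 10), (b, r, 9, v, t, 22), (b, r, 9, v, u, 22), (p, n, 36, p, n, 13), (p, n, 36, p, q, 40), (p, n, 36, p, x, 10), (s, n, 36, a, n, 13), (s, n, 36, a, q, 40), (s, n, 36, a, x, 10), (x, r, 9, r, t, 22), (x, r, 9, r, u, 22), (y, r, 9, p, t, 22), (y, r, 9, p, u, 22)}
Filtering on G != q leaves {(a, n, 36, c, n, 13), (a, n, 36, c, x, 10), (b, n, 36, m, n, 13), (b, n, 36, m, x, 10), (b, n, 36, z, n, 13), (b, n, 36, z, x, 10), (b, r, 9, v, t, 22), (b, r, 9, v, u, 22), (p, n, 36, p, n, 13), (p, n, 36, p, x, 10), (s, n, 36, a, n, 13), (s, n, 36, a, x, 10), (x, r, 9, r, t, 22), (x, r, 9, r, u, 22), (y, r, 9, p, t, 22), (y, r, 9, p, u, 22)}.
π[D, F, A]: project onto (D, F, A) (8 duplicate(s) eliminated) → {(a, 36, s), (c, 36, a), (m, 36, b), (p, 36, p), (p, 9, y), (r, 9, x), (v, 9, b), (z, 36, b)}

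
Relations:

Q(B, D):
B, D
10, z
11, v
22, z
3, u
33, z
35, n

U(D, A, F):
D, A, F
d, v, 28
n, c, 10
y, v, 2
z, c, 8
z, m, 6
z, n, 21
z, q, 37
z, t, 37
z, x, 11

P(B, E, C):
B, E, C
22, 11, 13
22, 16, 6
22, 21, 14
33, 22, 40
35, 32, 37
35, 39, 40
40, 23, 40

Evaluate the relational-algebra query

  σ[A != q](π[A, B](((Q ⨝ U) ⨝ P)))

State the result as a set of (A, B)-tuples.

{(c, 22), (c, 33), (c, 35), (m, 22), (m, 33), (n, 22), (n, 33), (t, 22), (t, 33), (x, 22), (x, 33)}

Q ⋈ U (natural join on D): {(10, z, c, 8), (10, z, m, 6), (10, z, n, 21), (10, z, q, 37), (10, z, t, 37), (10, z, x, 11), (22, z, c, 8), (22, z, m, 6), (22, z, n, 21), (22, z, q, 37), (22, z, t, 37), (22, z, x, 11), (33, z, c, 8), (33, z, m, 6), (33, z, n, 21), (33, z, q, 37), (33, z, t, 37), (33, z, x, 11), (35, n, c, 10)}
(Q ⨝ U) ⋈ P (natural join on B): {(22, z, c, 8, 11, 13), (22, z, c, 8, 16, 6), (22, z, c, 8, 21, 14), (22, z, m, 6, 11, 13), (22, z, m, 6, 16, 6), (22, z, m, 6, 21, 14), (22, z, n, 21, 11, 13), (22, z, n, 21, 16, 6), (22, z, n, 21, 21, 14), (22, z, q, 37, 11, 13), (22, z, q, 37, 16, 6), (22, z, q, 37, 21, 14), (22, z, t, 37, 11, 13), (22, z, t, 37, 16, 6), (22, z, t, 37, 21, 14), (22, z, x, 11, 11, 13), (22, z, x, 11, 16, 6), (22, z, x, 11, 21, 14), (33, z, c, 8, 22, 40), (33, z, m, 6, 22, 40), (33, z, n, 21, 22, 40), (33, z, q, 37, 22, 40), (33, z, t, 37, 22, 40), (33, z, x, 11, 22, 40), (35, n, c, 10, 32, 37), (35, n, c, 10, 39, 40)}
π_{A, B} gives {(c, 22), (c, 33), (c, 35), (m, 22), (m, 33), (n, 22), (n, 33), (q, 22), (q, 33), (t, 22), (t, 33), (x, 22), (x, 33)} (13 duplicate(s) eliminated).
Apply σ_{A != q}; surviving tuples: {(c, 22), (c, 33), (c, 35), (m, 22), (m, 33), (n, 22), (n, 33), (t, 22), (t, 33), (x, 22), (x, 33)}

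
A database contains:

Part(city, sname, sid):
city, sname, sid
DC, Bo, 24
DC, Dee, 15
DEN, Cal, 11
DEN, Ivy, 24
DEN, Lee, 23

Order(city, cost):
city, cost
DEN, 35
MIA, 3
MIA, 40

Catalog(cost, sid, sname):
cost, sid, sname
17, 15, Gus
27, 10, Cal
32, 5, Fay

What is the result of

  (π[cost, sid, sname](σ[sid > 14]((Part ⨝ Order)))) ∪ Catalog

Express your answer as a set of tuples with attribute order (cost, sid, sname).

{(17, 15, Gus), (27, 10, Cal), (32, 5, Fay), (35, 23, Lee), (35, 24, Ivy)}

Part ⋈ Order (natural join on city): {(DEN, Cal, 11, 35), (DEN, Ivy, 24, 35), (DEN, Lee, 23, 35)}
Filtering on sid > 14 leaves {(DEN, Ivy, 24, 35), (DEN, Lee, 23, 35)}.
Keep only column(s) cost, sid, sname: {(35, 23, Lee), (35, 24, Ivy)}
Set union of the two operands is {(17, 15, Gus), (27, 10, Cal), (32, 5, Fay), (35, 23, Lee), (35, 24, Ivy)}.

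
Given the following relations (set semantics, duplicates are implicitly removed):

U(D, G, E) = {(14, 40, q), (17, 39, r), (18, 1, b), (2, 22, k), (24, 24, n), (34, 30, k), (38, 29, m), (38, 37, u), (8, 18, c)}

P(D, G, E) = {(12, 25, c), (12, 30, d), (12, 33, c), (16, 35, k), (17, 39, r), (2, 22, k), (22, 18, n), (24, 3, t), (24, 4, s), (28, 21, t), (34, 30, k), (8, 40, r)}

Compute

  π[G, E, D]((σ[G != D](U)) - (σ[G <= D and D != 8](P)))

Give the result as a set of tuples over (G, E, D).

{(1, b, 18), (18, c, 8), (22, k, 2), (29, m, 38), (37, u, 38), (39, r, 17), (40, q, 14)}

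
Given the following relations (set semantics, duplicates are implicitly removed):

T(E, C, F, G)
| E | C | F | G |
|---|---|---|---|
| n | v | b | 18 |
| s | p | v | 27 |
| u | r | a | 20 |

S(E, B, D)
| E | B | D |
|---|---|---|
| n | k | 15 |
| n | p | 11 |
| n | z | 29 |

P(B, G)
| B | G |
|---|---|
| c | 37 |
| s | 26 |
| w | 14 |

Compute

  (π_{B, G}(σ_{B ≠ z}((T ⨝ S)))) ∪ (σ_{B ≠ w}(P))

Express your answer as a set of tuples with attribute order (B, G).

{(c, 37), (k, 18), (p, 18), (s, 26)}

Natural join on E: {(n, v, b, 18, k, 15), (n, v, b, 18, p, 11), (n, v, b, 18, z, 29)}
Selection B ≠ z: {(n, v, b, 18, k, 15), (n, v, b, 18, p, 11)}
Projecting to B, G: {(k, 18), (p, 18)}
Selection B ≠ w: {(c, 37), (s, 26)}
Taking the union: {(c, 37), (k, 18), (p, 18), (s, 26)}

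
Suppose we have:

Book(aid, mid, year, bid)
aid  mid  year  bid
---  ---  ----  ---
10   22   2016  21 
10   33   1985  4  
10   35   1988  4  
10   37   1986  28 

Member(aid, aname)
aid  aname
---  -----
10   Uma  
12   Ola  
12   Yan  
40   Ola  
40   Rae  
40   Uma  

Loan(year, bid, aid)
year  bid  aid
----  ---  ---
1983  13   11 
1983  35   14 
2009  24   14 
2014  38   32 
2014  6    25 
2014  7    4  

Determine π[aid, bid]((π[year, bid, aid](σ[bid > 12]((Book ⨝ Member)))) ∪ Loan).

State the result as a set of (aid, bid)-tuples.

Natural join on aid: {(10, 22, 2016, 21, Uma), (10, 33, 1985, 4, Uma), (10, 35, 1988, 4, Uma), (10, 37, 1986, 28, Uma)}
Apply σ_{bid > 12}; surviving tuples: {(10, 22, 2016, 21, Uma), (10, 37, 1986, 28, Uma)}
Projecting to year, bid, aid: {(1986, 28, 10), (2016, 21, 10)}
Taking the union: {(1983, 13, 11), (1983, 35, 14), (1986, 28, 10), (2009, 24, 14), (2014, 38, 32), (2014, 6, 25), (2014, 7, 4), (2016, 21, 10)}
Projecting to aid, bid: {(10, 21), (10, 28), (11, 13), (14, 24), (14, 35), (25, 6), (32, 38), (4, 7)}

{(10, 21), (10, 28), (11, 13), (14, 24), (14, 35), (25, 6), (32, 38), (4, 7)}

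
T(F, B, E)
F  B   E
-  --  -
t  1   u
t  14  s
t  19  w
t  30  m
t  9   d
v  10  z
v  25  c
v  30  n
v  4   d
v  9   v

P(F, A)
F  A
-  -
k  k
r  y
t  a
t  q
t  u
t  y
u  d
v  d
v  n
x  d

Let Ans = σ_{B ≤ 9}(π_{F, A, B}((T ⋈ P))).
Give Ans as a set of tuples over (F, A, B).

T ⋈ P (natural join on F): {(t, 1, u, a), (t, 1, u, q), (t, 1, u, u), (t, 1, u, y), (t, 14, s, a), (t, 14, s, q), (t, 14, s, u), (t, 14, s, y), (t, 19, w, a), (t, 19, w, q), (t, 19, w, u), (t, 19, w, y), (t, 30, m, a), (t, 30, m, q), (t, 30, m, u), (t, 30, m, y), (t, 9, d, a), (t, 9, d, q), (t, 9, d, u), (t, 9, d, y), (v, 10, z, d), (v, 10, z, n), (v, 25, c, d), (v, 25, c, n), (v, 30, n, d), (v, 30, n, n), (v, 4, d, d), (v, 4, d, n), (v, 9, v, d), (v, 9, v, n)}
Projecting to F, A, B: {(t, a, 1), (t, a, 14), (t, a, 19), (t, a, 30), (t, a, 9), (t, q, 1), (t, q, 14), (t, q, 19), (t, q, 30), (t, q, 9), (t, u, 1), (t, u, 14), (t, u, 19), (t, u, 30), (t, u, 9), (t, y, 1), (t, y, 14), (t, y, 19), (t, y, 30), (t, y, 9), (v, d, 10), (v, d, 25), (v, d, 30), (v, d, 4), (v, d, 9), (v, n, 10), (v, n, 25), (v, n, 30), (v, n, 4), (v, n, 9)}
Filtering on B ≤ 9 leaves {(t, a, 1), (t, a, 9), (t, q, 1), (t, q, 9), (t, u, 1), (t, u, 9), (t, y, 1), (t, y, 9), (v, d, 4), (v, d, 9), (v, n, 4), (v, n, 9)}.

{(t, a, 1), (t, a, 9), (t, q, 1), (t, q, 9), (t, u, 1), (t, u, 9), (t, y, 1), (t, y, 9), (v, d, 4), (v, d, 9), (v, n, 4), (v, n, 9)}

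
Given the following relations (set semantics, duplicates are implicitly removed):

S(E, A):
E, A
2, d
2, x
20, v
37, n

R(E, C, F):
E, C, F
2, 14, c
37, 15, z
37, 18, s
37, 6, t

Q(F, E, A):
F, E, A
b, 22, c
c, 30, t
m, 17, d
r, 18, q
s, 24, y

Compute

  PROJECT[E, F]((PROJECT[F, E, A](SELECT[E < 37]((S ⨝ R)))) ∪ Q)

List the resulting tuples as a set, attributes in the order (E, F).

Joining S and R on E yields {(2, d, 14, c), (2, x, 14, c), (37, n, 15, z), (37, n, 18, s), (37, n, 6, t)}.
Selection E < 37: {(2, d, 14, c), (2, x, 14, c)}
Projecting to F, E, A: {(c, 2, d), (c, 2, x)}
Taking the union: {(b, 22, c), (c, 2, d), (c, 2, x), (c, 30, t), (m, 17, d), (r, 18, q), (s, 24, y)}
Projecting to E, F (1 duplicate(s) eliminated): {(17, m), (18, r), (2, c), (22, b), (24, s), (30, c)}

{(17, m), (18, r), (2, c), (22, b), (24, s), (30, c)}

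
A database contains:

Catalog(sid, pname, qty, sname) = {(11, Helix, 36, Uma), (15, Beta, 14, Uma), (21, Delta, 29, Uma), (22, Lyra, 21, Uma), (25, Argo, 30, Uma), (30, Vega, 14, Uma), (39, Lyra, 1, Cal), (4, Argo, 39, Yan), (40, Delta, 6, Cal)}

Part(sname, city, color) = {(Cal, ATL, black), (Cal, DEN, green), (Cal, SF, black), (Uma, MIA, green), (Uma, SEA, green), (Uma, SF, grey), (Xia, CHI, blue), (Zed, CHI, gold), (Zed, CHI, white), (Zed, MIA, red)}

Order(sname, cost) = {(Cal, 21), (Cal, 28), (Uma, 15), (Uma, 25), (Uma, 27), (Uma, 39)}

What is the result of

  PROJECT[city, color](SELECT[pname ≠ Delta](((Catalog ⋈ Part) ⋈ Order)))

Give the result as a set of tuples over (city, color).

{(ATL, black), (DEN, green), (MIA, green), (SEA, green), (SF, black), (SF, grey)}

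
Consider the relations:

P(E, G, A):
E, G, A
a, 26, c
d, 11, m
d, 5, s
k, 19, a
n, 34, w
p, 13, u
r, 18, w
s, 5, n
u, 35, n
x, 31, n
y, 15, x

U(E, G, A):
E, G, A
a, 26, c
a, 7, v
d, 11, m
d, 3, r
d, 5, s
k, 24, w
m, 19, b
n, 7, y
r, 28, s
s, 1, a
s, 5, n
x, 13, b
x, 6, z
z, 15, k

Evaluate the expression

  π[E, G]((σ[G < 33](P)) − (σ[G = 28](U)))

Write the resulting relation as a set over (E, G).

{(a, 26), (d, 11), (d, 5), (k, 19), (p, 13), (r, 18), (s, 5), (x, 31), (y, 15)}

Selection G < 33: {(a, 26, c), (d, 11, m), (d, 5, s), (k, 19, a), (p, 13, u), (r, 18, w), (s, 5, n), (x, 31, n), (y, 15, x)}
Selection G = 28: {(r, 28, s)}
Set difference of the two operands is {(a, 26, c), (d, 11, m), (d, 5, s), (k, 19, a), (p, 13, u), (r, 18, w), (s, 5, n), (x, 31, n), (y, 15, x)}.
Projecting to E, G: {(a, 26), (d, 11), (d, 5), (k, 19), (p, 13), (r, 18), (s, 5), (x, 31), (y, 15)}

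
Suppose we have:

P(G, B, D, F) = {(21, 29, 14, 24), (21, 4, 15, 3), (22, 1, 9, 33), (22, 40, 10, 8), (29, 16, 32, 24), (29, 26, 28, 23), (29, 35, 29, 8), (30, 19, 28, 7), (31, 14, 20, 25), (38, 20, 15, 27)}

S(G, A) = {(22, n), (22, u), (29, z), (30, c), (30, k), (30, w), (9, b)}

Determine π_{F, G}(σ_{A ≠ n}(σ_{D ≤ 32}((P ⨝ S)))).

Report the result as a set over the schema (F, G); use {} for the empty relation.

P ⋈ S (natural join on G): {(22, 1, 9, 33, n), (22, 1, 9, 33, u), (22, 40, 10, 8, n), (22, 40, 10, 8, u), (29, 16, 32, 24, z), (29, 26, 28, 23, z), (29, 35, 29, 8, z), (30, 19, 28, 7, c), (30, 19, 28, 7, k), (30, 19, 28, 7, w)}
Apply σ_{D ≤ 32}; surviving tuples: {(22, 1, 9, 33, n), (22, 1, 9, 33, u), (22, 40, 10, 8, n), (22, 40, 10, 8, u), (29, 16, 32, 24, z), (29, 26, 28, 23, z), (29, 35, 29, 8, z), (30, 19, 28, 7, c), (30, 19, 28, 7, k), (30, 19, 28, 7, w)}
Apply σ_{A ≠ n}; surviving tuples: {(22, 1, 9, 33, u), (22, 40, 10, 8, u), (29, 16, 32, 24, z), (29, 26, 28, 23, z), (29, 35, 29, 8, z), (30, 19, 28, 7, c), (30, 19, 28, 7, k), (30, 19, 28, 7, w)}
Keep only column(s) F, G (2 duplicate(s) eliminated): {(23, 29), (24, 29), (33, 22), (7, 30), (8, 22), (8, 29)}

{(23, 29), (24, 29), (33, 22), (7, 30), (8, 22), (8, 29)}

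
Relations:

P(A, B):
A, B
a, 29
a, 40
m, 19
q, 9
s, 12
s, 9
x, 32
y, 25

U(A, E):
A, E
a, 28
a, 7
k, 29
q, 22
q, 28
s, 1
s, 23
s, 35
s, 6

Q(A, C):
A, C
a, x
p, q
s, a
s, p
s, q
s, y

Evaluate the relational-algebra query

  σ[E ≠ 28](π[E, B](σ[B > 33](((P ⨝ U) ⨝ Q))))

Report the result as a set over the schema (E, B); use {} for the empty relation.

{(7, 40)}

Joining P and U on A yields {(a, 29, 28), (a, 29, 7), (a, 40, 28), (a, 40, 7), (q, 9, 22), (q, 9, 28), (s, 12, 1), (s, 12, 23), (s, 12, 35), (s, 12, 6), (s, 9, 1), (s, 9, 23), (s, 9, 35), (s, 9, 6)}.
Joining (P ⨝ U) and Q on A yields {(a, 29, 28, x), (a, 29, 7, x), (a, 40, 28, x), (a, 40, 7, x), (s, 12, 1, a), (s, 12, 1, p), (s, 12, 1, q), (s, 12, 1, y), (s, 12, 23, a), (s, 12, 23, p), (s, 12, 23, q), (s, 12, 23, y), (s, 12, 35, a), (s, 12, 35, p), (s, 12, 35, q), (s, 12, 35, y), (s, 12, 6, a), (s, 12, 6, p), (s, 12, 6, q), (s, 12, 6, y), (s, 9, 1, a), (s, 9, 1, p), (s, 9, 1, q), (s, 9, 1, y), (s, 9, 23, a), (s, 9, 23, p), (s, 9, 23, q), (s, 9, 23, y), (s, 9, 35, a), (s, 9, 35, p), (s, 9, 35, q), (s, 9, 35, y), (s, 9, 6, a), (s, 9, 6, p), (s, 9, 6, q), (s, 9, 6, y)}.
Selection B > 33: {(a, 40, 28, x), (a, 40, 7, x)}
Projecting to E, B: {(28, 40), (7, 40)}
Selection E ≠ 28: {(7, 40)}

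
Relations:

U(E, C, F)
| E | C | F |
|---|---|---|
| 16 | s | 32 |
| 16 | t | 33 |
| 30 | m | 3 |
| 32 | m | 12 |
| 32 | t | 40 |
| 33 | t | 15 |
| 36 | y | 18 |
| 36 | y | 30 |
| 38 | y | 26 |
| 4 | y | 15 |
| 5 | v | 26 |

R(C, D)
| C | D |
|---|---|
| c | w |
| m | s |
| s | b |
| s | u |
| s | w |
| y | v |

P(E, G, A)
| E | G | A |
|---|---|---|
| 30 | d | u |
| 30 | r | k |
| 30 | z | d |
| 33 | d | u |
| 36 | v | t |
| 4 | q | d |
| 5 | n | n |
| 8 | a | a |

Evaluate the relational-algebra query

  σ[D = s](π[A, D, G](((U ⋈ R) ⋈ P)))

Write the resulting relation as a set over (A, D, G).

Joining U and R on C yields {(16, s, 32, b), (16, s, 32, u), (16, s, 32, w), (30, m, 3, s), (32, m, 12, s), (36, y, 18, v), (36, y, 30, v), (38, y, 26, v), (4, y, 15, v)}.
Joining (U ⋈ R) and P on E yields {(30, m, 3, s, d, u), (30, m, 3, s, r, k), (30, m, 3, s, z, d), (36, y, 18, v, v, t), (36, y, 30, v, v, t), (4, y, 15, v, q, d)}.
Keep only column(s) A, D, G (1 duplicate(s) eliminated): {(d, s, z), (d, v, q), (k, s, r), (t, v, v), (u, s, d)}
Selection D = s: {(d, s, z), (k, s, r), (u, s, d)}

{(d, s, z), (k, s, r), (u, s, d)}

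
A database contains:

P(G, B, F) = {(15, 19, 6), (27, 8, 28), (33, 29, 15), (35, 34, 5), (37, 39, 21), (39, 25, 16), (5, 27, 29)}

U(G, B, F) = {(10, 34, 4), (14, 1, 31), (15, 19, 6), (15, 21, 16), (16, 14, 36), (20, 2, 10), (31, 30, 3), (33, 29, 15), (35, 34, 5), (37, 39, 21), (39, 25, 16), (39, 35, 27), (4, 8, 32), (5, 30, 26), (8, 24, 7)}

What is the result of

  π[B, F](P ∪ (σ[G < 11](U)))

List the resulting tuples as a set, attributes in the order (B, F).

{(19, 6), (24, 7), (25, 16), (27, 29), (29, 15), (30, 26), (34, 4), (34, 5), (39, 21), (8, 28), (8, 32)}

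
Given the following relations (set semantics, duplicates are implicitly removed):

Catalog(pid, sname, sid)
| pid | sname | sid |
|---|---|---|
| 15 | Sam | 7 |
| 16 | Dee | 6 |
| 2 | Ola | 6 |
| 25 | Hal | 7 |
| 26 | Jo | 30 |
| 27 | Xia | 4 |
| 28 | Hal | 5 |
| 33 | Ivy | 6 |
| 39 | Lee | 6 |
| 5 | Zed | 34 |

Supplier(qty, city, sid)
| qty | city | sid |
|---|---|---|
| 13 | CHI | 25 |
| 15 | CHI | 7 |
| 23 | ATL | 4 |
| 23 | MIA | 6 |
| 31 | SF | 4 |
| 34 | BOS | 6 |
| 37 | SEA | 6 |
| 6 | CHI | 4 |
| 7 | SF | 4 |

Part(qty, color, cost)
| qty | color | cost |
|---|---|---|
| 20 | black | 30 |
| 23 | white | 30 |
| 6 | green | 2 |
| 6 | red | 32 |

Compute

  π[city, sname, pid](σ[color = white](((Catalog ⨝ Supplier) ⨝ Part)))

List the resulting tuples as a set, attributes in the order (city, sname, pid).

{(ATL, Xia, 27), (MIA, Dee, 16), (MIA, Ivy, 33), (MIA, Lee, 39), (MIA, Ola, 2)}

Natural join on sid: {(15, Sam, 7, 15, CHI), (16, Dee, 6, 23, MIA), (16, Dee, 6, 34, BOS), (16, Dee, 6, 37, SEA), (2, Ola, 6, 23, MIA), (2, Ola, 6, 34, BOS), (2, Ola, 6, 37, SEA), (25, Hal, 7, 15, CHI), (27, Xia, 4, 23, ATL), (27, Xia, 4, 31, SF), (27, Xia, 4, 6, CHI), (27, Xia, 4, 7, SF), (33, Ivy, 6, 23, MIA), (33, Ivy, 6, 34, BOS), (33, Ivy, 6, 37, SEA), (39, Lee, 6, 23, MIA), (39, Lee, 6, 34, BOS), (39, Lee, 6, 37, SEA)}
Natural join on qty: {(16, Dee, 6, 23, MIA, white, 30), (2, Ola, 6, 23, MIA, white, 30), (27, Xia, 4, 23, ATL, white, 30), (27, Xia, 4, 6, CHI, green, 2), (27, Xia, 4, 6, CHI, red, 32), (33, Ivy, 6, 23, MIA, white, 30), (39, Lee, 6, 23, MIA, white, 30)}
σ[color = white]: keep tuples satisfying color = white → {(16, Dee, 6, 23, MIA, white, 30), (2, Ola, 6, 23, MIA, white, 30), (27, Xia, 4, 23, ATL, white, 30), (33, Ivy, 6, 23, MIA, white, 30), (39, Lee, 6, 23, MIA, white, 30)}
Projecting to city, sname, pid: {(ATL, Xia, 27), (MIA, Dee, 16), (MIA, Ivy, 33), (MIA, Lee, 39), (MIA, Ola, 2)}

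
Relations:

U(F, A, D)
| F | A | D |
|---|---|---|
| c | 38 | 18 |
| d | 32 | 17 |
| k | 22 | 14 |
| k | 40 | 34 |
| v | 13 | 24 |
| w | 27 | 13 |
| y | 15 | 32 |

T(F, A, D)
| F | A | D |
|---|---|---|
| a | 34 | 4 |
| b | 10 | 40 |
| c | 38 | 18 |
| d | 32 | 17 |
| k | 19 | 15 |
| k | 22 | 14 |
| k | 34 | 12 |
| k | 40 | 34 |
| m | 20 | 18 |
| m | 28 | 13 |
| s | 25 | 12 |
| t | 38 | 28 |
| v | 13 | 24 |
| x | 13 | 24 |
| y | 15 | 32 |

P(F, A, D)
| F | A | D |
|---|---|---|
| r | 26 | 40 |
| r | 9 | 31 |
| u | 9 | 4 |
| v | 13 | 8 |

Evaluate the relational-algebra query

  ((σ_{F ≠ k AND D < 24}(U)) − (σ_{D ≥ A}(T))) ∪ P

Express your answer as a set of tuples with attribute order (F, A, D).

{(c, 38, 18), (d, 32, 17), (r, 26, 40), (r, 9, 31), (u, 9, 4), (v, 13, 8), (w, 27, 13)}

Filtering on F ≠ k AND D < 24 leaves {(c, 38, 18), (d, 32, 17), (w, 27, 13)}.
Filtering on D ≥ A leaves {(b, 10, 40), (v, 13, 24), (x, 13, 24), (y, 15, 32)}.
Set difference of the two operands is {(c, 38, 18), (d, 32, 17), (w, 27, 13)}.
Set union of the two operands is {(c, 38, 18), (d, 32, 17), (r, 26, 40), (r, 9, 31), (u, 9, 4), (v, 13, 8), (w, 27, 13)}.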